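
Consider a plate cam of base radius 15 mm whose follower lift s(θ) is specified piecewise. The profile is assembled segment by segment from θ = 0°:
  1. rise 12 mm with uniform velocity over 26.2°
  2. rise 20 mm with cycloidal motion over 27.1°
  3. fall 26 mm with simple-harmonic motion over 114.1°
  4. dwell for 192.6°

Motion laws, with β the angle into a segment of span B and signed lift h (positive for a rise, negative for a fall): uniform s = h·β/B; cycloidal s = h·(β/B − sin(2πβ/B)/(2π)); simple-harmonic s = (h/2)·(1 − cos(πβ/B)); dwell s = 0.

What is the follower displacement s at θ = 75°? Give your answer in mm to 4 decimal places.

seg 1 [0°–26.2°] uniform, h=12: full span → s += 12 → s = 12.0000
seg 2 [26.2°–53.3°] cycloidal, h=20: full span → s += 20 → s = 32.0000
seg 3 [53.3°–167.4°] simple-harmonic, h=-26: θ=75° here. β=21.7, B=114.1. -26/2·(1 − cos(π·0.1902)) = -2.2522 → s = 29.7478

29.7478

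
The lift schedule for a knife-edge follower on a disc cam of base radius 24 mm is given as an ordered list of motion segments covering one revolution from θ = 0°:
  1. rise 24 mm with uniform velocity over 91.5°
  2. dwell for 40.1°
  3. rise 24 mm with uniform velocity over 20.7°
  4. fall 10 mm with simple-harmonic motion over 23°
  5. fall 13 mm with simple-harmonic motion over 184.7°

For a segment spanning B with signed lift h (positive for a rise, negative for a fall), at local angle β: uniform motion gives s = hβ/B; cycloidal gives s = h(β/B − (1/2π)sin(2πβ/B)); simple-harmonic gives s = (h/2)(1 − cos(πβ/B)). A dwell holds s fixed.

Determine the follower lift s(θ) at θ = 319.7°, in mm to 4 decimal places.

seg 1 [0°–91.5°] uniform, h=24: full span → s += 24 → s = 24.0000
seg 2 [91.5°–131.6°] dwell: s stays 24.0000
seg 3 [131.6°–152.3°] uniform, h=24: full span → s += 24 → s = 48.0000
seg 4 [152.3°–175.3°] simple-harmonic, h=-10: full span → s += -10 → s = 38.0000
seg 5 [175.3°–360°] simple-harmonic, h=-13: θ=319.7° here. β=144.4, B=184.7. -13/2·(1 − cos(π·0.7818)) = -11.5318 → s = 26.4682

26.4682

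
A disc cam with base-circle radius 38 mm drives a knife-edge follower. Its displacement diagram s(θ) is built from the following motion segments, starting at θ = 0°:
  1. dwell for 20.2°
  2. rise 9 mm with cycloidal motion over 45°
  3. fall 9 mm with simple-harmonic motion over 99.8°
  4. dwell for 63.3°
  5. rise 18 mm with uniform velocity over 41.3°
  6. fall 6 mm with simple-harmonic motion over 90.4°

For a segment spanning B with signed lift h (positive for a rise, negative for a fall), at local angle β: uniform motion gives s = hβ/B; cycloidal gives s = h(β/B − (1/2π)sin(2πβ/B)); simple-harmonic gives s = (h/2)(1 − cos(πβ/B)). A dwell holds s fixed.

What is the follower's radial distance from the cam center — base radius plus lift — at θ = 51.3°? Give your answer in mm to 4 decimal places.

seg 1 [0°–20.2°] dwell: s stays 0.0000
seg 2 [20.2°–65.2°] cycloidal, h=9: θ=51.3° here. β=31.1, B=45. 9·(0.6911 − sin(2π·0.6911)/(2π)) = 7.5555 → s = 7.5555
radial distance = base radius + s = 38 + 7.5555 = 45.5555

45.5555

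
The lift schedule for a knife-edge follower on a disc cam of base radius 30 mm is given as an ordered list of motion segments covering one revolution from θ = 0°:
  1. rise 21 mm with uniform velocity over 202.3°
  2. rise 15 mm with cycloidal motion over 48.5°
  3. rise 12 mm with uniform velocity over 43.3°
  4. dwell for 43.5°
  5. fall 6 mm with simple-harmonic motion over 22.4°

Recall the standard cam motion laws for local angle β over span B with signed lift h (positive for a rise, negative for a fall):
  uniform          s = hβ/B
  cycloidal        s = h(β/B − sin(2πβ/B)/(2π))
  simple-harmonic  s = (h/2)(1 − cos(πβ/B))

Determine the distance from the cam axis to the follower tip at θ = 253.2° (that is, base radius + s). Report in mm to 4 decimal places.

seg 1 [0°–202.3°] uniform, h=21: full span → s += 21 → s = 21.0000
seg 2 [202.3°–250.8°] cycloidal, h=15: full span → s += 15 → s = 36.0000
seg 3 [250.8°–294.1°] uniform, h=12: θ=253.2° here. β=2.4, B=43.3. 12·2.4/43.3 = 0.6651 → s = 36.6651
radial distance = base radius + s = 30 + 36.6651 = 66.6651

66.6651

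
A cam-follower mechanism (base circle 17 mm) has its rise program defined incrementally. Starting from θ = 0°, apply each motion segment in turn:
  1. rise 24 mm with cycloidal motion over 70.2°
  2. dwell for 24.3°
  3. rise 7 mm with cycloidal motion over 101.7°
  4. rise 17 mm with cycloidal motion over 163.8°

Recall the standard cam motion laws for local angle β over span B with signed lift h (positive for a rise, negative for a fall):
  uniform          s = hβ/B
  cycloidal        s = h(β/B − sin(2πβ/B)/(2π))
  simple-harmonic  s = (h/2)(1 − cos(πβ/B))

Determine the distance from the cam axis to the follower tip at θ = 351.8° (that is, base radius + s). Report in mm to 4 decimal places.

seg 1 [0°–70.2°] cycloidal, h=24: full span → s += 24 → s = 24.0000
seg 2 [70.2°–94.5°] dwell: s stays 24.0000
seg 3 [94.5°–196.2°] cycloidal, h=7: full span → s += 7 → s = 31.0000
seg 4 [196.2°–360°] cycloidal, h=17: θ=351.8° here. β=155.6, B=163.8. 17·(0.9499 − sin(2π·0.9499)/(2π)) = 16.9860 → s = 47.9860
radial distance = base radius + s = 17 + 47.9860 = 64.9860

64.9860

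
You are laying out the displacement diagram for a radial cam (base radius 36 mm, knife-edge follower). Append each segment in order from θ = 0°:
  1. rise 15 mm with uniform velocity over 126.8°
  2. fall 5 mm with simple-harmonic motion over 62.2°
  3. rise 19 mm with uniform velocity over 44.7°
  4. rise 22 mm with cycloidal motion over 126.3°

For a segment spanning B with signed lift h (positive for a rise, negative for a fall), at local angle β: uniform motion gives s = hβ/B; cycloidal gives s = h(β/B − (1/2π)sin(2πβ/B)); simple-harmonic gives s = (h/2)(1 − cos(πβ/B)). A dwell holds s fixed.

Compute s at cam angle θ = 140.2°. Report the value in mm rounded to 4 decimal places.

seg 1 [0°–126.8°] uniform, h=15: full span → s += 15 → s = 15.0000
seg 2 [126.8°–189°] simple-harmonic, h=-5: θ=140.2° here. β=13.4, B=62.2. -5/2·(1 − cos(π·0.2154)) = -0.5511 → s = 14.4489

14.4489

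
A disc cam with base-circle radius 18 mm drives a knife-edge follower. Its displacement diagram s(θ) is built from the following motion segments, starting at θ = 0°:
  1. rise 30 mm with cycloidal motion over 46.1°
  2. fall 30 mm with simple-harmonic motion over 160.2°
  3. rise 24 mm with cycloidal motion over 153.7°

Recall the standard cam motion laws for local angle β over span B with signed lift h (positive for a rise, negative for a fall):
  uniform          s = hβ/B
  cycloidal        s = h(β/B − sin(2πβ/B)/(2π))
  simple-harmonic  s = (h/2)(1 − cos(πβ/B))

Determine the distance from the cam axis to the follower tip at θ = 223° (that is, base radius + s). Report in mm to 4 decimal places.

seg 1 [0°–46.1°] cycloidal, h=30: full span → s += 30 → s = 30.0000
seg 2 [46.1°–206.3°] simple-harmonic, h=-30: full span → s += -30 → s = 0.0000
seg 3 [206.3°–360°] cycloidal, h=24: θ=223° here. β=16.7, B=153.7. 24·(0.1087 − sin(2π·0.1087)/(2π)) = 0.1979 → s = 0.1979
radial distance = base radius + s = 18 + 0.1979 = 18.1979

18.1979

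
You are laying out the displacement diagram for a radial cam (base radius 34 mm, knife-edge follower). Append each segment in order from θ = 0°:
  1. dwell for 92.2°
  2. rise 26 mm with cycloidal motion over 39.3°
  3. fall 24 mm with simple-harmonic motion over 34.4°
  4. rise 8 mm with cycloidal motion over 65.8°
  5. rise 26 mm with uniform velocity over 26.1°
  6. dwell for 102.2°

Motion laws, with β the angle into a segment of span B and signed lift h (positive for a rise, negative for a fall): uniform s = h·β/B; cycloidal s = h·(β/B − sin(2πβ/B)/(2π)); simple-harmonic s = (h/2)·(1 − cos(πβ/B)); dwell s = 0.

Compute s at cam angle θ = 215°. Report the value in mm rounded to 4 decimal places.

seg 1 [0°–92.2°] dwell: s stays 0.0000
seg 2 [92.2°–131.5°] cycloidal, h=26: full span → s += 26 → s = 26.0000
seg 3 [131.5°–165.9°] simple-harmonic, h=-24: full span → s += -24 → s = 2.0000
seg 4 [165.9°–231.7°] cycloidal, h=8: θ=215° here. β=49.1, B=65.8. 8·(0.7462 − sin(2π·0.7462)/(2π)) = 7.2425 → s = 9.2425

9.2425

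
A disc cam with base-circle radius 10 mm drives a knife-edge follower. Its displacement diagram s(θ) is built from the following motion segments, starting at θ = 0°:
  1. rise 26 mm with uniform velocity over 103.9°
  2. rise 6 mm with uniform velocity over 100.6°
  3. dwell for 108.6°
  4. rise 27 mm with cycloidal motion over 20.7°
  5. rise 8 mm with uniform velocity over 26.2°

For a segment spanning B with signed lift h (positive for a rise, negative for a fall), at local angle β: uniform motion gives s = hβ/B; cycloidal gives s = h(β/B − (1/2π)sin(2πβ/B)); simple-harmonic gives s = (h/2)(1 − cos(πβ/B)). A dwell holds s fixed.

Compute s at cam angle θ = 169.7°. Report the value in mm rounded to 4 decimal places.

seg 1 [0°–103.9°] uniform, h=26: full span → s += 26 → s = 26.0000
seg 2 [103.9°–204.5°] uniform, h=6: θ=169.7° here. β=65.8, B=100.6. 6·65.8/100.6 = 3.9245 → s = 29.9245

29.9245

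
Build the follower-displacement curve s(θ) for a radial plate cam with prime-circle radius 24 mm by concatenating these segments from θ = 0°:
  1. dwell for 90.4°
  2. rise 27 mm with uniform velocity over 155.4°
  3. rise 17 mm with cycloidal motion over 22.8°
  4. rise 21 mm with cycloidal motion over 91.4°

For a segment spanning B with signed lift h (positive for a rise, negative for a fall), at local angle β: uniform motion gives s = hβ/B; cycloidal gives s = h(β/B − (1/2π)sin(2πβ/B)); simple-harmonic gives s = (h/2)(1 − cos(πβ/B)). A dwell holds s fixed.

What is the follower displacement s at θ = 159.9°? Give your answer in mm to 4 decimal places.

seg 1 [0°–90.4°] dwell: s stays 0.0000
seg 2 [90.4°–245.8°] uniform, h=27: θ=159.9° here. β=69.5, B=155.4. 27·69.5/155.4 = 12.0753 → s = 12.0753

12.0753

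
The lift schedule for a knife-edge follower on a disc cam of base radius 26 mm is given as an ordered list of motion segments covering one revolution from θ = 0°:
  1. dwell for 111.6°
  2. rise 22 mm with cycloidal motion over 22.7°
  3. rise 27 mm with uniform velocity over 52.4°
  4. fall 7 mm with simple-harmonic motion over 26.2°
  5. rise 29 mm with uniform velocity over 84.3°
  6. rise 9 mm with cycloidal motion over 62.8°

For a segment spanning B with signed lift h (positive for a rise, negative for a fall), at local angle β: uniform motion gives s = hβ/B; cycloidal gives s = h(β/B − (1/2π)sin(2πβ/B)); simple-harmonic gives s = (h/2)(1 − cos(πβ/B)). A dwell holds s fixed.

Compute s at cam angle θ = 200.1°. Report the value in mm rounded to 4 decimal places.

seg 1 [0°–111.6°] dwell: s stays 0.0000
seg 2 [111.6°–134.3°] cycloidal, h=22: full span → s += 22 → s = 22.0000
seg 3 [134.3°–186.7°] uniform, h=27: full span → s += 27 → s = 49.0000
seg 4 [186.7°–212.9°] simple-harmonic, h=-7: θ=200.1° here. β=13.4, B=26.2. -7/2·(1 − cos(π·0.5115)) = -3.6259 → s = 45.3741

45.3741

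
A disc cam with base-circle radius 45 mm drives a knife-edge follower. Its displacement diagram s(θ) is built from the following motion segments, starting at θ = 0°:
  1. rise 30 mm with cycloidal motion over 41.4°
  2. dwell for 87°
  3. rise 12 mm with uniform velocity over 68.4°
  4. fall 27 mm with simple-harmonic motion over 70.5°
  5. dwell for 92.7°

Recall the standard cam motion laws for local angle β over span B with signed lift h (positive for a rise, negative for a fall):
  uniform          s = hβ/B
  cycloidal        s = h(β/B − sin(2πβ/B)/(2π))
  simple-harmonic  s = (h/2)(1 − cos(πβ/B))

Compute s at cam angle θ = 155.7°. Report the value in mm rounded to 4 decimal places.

seg 1 [0°–41.4°] cycloidal, h=30: full span → s += 30 → s = 30.0000
seg 2 [41.4°–128.4°] dwell: s stays 30.0000
seg 3 [128.4°–196.8°] uniform, h=12: θ=155.7° here. β=27.3, B=68.4. 12·27.3/68.4 = 4.7895 → s = 34.7895

34.7895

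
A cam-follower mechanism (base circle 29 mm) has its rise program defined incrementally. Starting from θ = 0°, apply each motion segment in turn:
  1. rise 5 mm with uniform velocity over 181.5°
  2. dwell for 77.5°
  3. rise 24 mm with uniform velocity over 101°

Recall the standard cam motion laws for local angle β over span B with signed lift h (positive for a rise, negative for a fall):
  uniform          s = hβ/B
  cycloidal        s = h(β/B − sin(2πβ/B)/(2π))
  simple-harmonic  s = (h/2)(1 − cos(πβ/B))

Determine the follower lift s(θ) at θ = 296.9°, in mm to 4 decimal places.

seg 1 [0°–181.5°] uniform, h=5: full span → s += 5 → s = 5.0000
seg 2 [181.5°–259°] dwell: s stays 5.0000
seg 3 [259°–360°] uniform, h=24: θ=296.9° here. β=37.9, B=101. 24·37.9/101 = 9.0059 → s = 14.0059

14.0059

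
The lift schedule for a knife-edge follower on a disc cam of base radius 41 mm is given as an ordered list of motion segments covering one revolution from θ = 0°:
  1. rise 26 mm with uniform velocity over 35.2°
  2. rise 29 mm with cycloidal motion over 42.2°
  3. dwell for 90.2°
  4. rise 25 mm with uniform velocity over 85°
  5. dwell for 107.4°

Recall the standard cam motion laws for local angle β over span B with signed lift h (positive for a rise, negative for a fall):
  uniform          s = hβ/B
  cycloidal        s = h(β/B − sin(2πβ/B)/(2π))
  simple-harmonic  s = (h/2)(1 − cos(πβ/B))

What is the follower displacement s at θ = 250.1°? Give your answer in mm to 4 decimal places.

seg 1 [0°–35.2°] uniform, h=26: full span → s += 26 → s = 26.0000
seg 2 [35.2°–77.4°] cycloidal, h=29: full span → s += 29 → s = 55.0000
seg 3 [77.4°–167.6°] dwell: s stays 55.0000
seg 4 [167.6°–252.6°] uniform, h=25: θ=250.1° here. β=82.5, B=85. 25·82.5/85 = 24.2647 → s = 79.2647

79.2647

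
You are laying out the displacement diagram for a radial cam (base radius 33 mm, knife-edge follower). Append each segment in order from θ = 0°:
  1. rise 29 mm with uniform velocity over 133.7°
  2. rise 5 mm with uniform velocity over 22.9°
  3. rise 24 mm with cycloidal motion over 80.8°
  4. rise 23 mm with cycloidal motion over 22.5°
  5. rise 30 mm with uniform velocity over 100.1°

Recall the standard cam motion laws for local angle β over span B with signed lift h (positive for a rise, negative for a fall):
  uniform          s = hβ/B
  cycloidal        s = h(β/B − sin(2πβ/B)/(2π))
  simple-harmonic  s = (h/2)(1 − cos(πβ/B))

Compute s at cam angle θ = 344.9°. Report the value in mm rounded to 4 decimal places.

seg 1 [0°–133.7°] uniform, h=29: full span → s += 29 → s = 29.0000
seg 2 [133.7°–156.6°] uniform, h=5: full span → s += 5 → s = 34.0000
seg 3 [156.6°–237.4°] cycloidal, h=24: full span → s += 24 → s = 58.0000
seg 4 [237.4°–259.9°] cycloidal, h=23: full span → s += 23 → s = 81.0000
seg 5 [259.9°–360°] uniform, h=30: θ=344.9° here. β=85, B=100.1. 30·85/100.1 = 25.4745 → s = 106.4745

106.4745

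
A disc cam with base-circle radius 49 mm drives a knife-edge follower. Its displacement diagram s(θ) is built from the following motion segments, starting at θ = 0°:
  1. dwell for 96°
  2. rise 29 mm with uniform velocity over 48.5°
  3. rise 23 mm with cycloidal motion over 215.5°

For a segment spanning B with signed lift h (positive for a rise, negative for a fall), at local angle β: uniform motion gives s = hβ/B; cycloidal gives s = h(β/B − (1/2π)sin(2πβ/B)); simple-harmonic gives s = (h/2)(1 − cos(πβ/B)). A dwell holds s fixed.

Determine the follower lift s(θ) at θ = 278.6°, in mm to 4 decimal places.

seg 1 [0°–96°] dwell: s stays 0.0000
seg 2 [96°–144.5°] uniform, h=29: full span → s += 29 → s = 29.0000
seg 3 [144.5°–360°] cycloidal, h=23: θ=278.6° here. β=134.1, B=215.5. 23·(0.6223 − sin(2π·0.6223)/(2π)) = 16.8560 → s = 45.8560

45.8560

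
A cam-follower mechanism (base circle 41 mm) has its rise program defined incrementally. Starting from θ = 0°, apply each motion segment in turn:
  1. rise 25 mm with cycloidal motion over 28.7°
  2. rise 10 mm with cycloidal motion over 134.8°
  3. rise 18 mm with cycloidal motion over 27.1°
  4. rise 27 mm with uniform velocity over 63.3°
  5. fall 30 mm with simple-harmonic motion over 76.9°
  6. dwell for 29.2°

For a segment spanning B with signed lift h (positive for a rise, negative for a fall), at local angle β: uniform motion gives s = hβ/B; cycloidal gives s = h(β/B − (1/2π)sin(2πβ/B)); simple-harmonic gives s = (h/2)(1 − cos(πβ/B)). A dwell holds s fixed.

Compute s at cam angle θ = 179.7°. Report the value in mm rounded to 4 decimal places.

seg 1 [0°–28.7°] cycloidal, h=25: full span → s += 25 → s = 25.0000
seg 2 [28.7°–163.5°] cycloidal, h=10: full span → s += 10 → s = 35.0000
seg 3 [163.5°–190.6°] cycloidal, h=18: θ=179.7° here. β=16.2, B=27.1. 18·(0.5978 − sin(2π·0.5978)/(2π)) = 12.4116 → s = 47.4116

47.4116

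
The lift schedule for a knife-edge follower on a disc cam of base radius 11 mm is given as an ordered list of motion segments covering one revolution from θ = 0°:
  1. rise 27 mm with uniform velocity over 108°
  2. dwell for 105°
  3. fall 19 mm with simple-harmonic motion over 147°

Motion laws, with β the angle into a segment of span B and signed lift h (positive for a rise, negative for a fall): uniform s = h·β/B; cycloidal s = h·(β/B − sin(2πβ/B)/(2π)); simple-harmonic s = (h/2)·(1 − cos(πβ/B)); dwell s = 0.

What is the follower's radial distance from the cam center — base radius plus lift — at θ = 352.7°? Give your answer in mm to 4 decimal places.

seg 1 [0°–108°] uniform, h=27: full span → s += 27 → s = 27.0000
seg 2 [108°–213°] dwell: s stays 27.0000
seg 3 [213°–360°] simple-harmonic, h=-19: θ=352.7° here. β=139.7, B=147. -19/2·(1 − cos(π·0.9503)) = -18.8846 → s = 8.1154
radial distance = base radius + s = 11 + 8.1154 = 19.1154

19.1154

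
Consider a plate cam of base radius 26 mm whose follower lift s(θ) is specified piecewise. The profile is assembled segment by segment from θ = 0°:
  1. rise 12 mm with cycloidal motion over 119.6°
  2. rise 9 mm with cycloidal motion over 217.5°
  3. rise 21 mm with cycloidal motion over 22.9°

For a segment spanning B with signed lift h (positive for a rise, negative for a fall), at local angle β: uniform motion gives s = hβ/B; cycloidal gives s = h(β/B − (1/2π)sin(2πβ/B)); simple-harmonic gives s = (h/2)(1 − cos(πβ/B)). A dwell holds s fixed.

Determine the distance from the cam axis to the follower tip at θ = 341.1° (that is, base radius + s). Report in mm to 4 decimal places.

seg 1 [0°–119.6°] cycloidal, h=12: full span → s += 12 → s = 12.0000
seg 2 [119.6°–337.1°] cycloidal, h=9: full span → s += 9 → s = 21.0000
seg 3 [337.1°–360°] cycloidal, h=21: θ=341.1° here. β=4, B=22.9. 21·(0.1747 − sin(2π·0.1747)/(2π)) = 0.6933 → s = 21.6933
radial distance = base radius + s = 26 + 21.6933 = 47.6933

47.6933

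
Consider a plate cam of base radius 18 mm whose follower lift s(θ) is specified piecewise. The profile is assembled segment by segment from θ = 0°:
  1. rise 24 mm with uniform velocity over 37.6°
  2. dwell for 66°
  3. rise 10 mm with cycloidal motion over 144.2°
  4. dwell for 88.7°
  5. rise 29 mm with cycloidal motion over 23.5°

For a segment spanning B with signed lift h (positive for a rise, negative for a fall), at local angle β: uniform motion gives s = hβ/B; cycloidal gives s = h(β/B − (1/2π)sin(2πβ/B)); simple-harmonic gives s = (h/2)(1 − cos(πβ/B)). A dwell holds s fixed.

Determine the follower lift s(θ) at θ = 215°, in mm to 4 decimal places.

seg 1 [0°–37.6°] uniform, h=24: full span → s += 24 → s = 24.0000
seg 2 [37.6°–103.6°] dwell: s stays 24.0000
seg 3 [103.6°–247.8°] cycloidal, h=10: θ=215° here. β=111.4, B=144.2. 10·(0.7725 − sin(2π·0.7725)/(2π)) = 9.3010 → s = 33.3010

33.3010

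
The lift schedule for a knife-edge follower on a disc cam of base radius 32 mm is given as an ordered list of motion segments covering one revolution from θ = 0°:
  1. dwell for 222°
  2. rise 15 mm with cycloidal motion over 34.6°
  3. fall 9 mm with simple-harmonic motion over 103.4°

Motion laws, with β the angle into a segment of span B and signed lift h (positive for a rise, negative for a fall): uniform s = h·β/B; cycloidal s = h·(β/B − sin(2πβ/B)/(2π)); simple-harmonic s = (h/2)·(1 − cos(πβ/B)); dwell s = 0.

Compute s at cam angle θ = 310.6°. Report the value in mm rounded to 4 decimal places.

seg 1 [0°–222°] dwell: s stays 0.0000
seg 2 [222°–256.6°] cycloidal, h=15: full span → s += 15 → s = 15.0000
seg 3 [256.6°–360°] simple-harmonic, h=-9: θ=310.6° here. β=54, B=103.4. -9/2·(1 − cos(π·0.5222)) = -4.8142 → s = 10.1858

10.1858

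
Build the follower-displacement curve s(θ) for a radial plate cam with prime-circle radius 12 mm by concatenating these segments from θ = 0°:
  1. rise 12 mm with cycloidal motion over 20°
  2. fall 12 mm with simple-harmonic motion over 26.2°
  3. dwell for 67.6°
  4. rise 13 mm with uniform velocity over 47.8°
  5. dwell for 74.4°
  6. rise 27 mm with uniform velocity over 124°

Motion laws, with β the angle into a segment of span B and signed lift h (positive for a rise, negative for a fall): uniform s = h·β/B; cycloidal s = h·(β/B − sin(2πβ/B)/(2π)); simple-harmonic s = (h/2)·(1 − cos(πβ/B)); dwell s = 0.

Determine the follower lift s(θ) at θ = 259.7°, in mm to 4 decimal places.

seg 1 [0°–20°] cycloidal, h=12: full span → s += 12 → s = 12.0000
seg 2 [20°–46.2°] simple-harmonic, h=-12: full span → s += -12 → s = 0.0000
seg 3 [46.2°–113.8°] dwell: s stays 0.0000
seg 4 [113.8°–161.6°] uniform, h=13: full span → s += 13 → s = 13.0000
seg 5 [161.6°–236°] dwell: s stays 13.0000
seg 6 [236°–360°] uniform, h=27: θ=259.7° here. β=23.7, B=124. 27·23.7/124 = 5.1605 → s = 18.1605

18.1605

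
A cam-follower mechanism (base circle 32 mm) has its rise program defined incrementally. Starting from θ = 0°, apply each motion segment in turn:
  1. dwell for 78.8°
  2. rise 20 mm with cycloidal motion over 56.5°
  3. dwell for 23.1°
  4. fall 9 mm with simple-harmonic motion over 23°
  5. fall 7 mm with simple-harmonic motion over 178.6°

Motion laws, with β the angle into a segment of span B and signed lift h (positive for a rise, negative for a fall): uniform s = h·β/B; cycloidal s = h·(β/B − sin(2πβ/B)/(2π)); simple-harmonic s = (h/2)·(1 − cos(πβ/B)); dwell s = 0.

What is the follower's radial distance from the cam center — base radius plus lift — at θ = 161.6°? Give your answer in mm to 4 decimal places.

seg 1 [0°–78.8°] dwell: s stays 0.0000
seg 2 [78.8°–135.3°] cycloidal, h=20: full span → s += 20 → s = 20.0000
seg 3 [135.3°–158.4°] dwell: s stays 20.0000
seg 4 [158.4°–181.4°] simple-harmonic, h=-9: θ=161.6° here. β=3.2, B=23. -9/2·(1 − cos(π·0.1391)) = -0.4231 → s = 19.5769
radial distance = base radius + s = 32 + 19.5769 = 51.5769

51.5769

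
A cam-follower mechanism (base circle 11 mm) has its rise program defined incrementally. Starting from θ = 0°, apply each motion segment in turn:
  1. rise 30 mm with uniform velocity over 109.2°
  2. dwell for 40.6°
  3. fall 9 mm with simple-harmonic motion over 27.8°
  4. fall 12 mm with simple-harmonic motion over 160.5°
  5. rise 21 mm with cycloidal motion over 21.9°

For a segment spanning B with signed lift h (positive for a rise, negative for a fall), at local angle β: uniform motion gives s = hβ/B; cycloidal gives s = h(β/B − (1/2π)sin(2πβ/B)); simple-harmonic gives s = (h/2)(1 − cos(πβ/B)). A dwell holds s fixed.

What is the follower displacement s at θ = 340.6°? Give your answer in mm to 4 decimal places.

seg 1 [0°–109.2°] uniform, h=30: full span → s += 30 → s = 30.0000
seg 2 [109.2°–149.8°] dwell: s stays 30.0000
seg 3 [149.8°–177.6°] simple-harmonic, h=-9: full span → s += -9 → s = 21.0000
seg 4 [177.6°–338.1°] simple-harmonic, h=-12: full span → s += -12 → s = 9.0000
seg 5 [338.1°–360°] cycloidal, h=21: θ=340.6° here. β=2.5, B=21.9. 21·(0.1142 − sin(2π·0.1142)/(2π)) = 0.2003 → s = 9.2003

9.2003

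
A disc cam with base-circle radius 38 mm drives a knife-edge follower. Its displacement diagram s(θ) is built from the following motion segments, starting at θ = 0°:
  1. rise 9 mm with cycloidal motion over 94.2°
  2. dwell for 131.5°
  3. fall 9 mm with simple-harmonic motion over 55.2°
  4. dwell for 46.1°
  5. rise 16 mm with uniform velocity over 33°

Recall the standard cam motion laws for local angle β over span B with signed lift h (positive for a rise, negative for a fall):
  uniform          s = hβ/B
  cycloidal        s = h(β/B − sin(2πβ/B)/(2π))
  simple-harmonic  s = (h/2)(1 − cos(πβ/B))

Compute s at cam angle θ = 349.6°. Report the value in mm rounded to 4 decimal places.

seg 1 [0°–94.2°] cycloidal, h=9: full span → s += 9 → s = 9.0000
seg 2 [94.2°–225.7°] dwell: s stays 9.0000
seg 3 [225.7°–280.9°] simple-harmonic, h=-9: full span → s += -9 → s = 0.0000
seg 4 [280.9°–327°] dwell: s stays 0.0000
seg 5 [327°–360°] uniform, h=16: θ=349.6° here. β=22.6, B=33. 16·22.6/33 = 10.9576 → s = 10.9576

10.9576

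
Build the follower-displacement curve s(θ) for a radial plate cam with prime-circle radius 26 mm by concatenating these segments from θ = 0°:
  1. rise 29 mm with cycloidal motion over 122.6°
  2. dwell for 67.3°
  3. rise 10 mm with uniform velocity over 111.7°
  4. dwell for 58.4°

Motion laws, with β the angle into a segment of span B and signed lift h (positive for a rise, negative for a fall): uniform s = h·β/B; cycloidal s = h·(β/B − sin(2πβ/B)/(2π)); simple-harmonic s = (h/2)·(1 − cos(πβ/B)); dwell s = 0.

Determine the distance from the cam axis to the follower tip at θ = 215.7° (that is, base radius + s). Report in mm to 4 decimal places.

seg 1 [0°–122.6°] cycloidal, h=29: full span → s += 29 → s = 29.0000
seg 2 [122.6°–189.9°] dwell: s stays 29.0000
seg 3 [189.9°–301.6°] uniform, h=10: θ=215.7° here. β=25.8, B=111.7. 10·25.8/111.7 = 2.3098 → s = 31.3098
radial distance = base radius + s = 26 + 31.3098 = 57.3098

57.3098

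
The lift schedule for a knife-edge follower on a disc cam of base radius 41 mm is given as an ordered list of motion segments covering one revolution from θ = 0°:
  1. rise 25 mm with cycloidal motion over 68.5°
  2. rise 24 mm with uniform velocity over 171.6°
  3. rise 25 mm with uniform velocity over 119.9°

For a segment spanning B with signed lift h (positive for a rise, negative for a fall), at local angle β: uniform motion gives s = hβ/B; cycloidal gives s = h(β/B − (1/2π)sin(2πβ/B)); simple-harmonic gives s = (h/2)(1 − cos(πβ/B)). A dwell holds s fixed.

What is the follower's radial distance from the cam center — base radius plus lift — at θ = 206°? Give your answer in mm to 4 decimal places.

seg 1 [0°–68.5°] cycloidal, h=25: full span → s += 25 → s = 25.0000
seg 2 [68.5°–240.1°] uniform, h=24: θ=206° here. β=137.5, B=171.6. 24·137.5/171.6 = 19.2308 → s = 44.2308
radial distance = base radius + s = 41 + 44.2308 = 85.2308

85.2308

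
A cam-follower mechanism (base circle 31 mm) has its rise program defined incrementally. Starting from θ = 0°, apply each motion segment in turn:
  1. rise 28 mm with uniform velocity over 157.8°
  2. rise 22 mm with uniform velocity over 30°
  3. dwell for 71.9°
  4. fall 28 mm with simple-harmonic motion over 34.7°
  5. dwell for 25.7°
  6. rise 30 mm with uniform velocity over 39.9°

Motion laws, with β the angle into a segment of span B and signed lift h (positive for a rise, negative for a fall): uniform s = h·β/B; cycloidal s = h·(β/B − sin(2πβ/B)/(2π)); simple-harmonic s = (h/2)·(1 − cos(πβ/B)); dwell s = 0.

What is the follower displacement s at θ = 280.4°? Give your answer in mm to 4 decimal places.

seg 1 [0°–157.8°] uniform, h=28: full span → s += 28 → s = 28.0000
seg 2 [157.8°–187.8°] uniform, h=22: full span → s += 22 → s = 50.0000
seg 3 [187.8°–259.7°] dwell: s stays 50.0000
seg 4 [259.7°–294.4°] simple-harmonic, h=-28: θ=280.4° here. β=20.7, B=34.7. -28/2·(1 − cos(π·0.5965)) = -18.1813 → s = 31.8187

31.8187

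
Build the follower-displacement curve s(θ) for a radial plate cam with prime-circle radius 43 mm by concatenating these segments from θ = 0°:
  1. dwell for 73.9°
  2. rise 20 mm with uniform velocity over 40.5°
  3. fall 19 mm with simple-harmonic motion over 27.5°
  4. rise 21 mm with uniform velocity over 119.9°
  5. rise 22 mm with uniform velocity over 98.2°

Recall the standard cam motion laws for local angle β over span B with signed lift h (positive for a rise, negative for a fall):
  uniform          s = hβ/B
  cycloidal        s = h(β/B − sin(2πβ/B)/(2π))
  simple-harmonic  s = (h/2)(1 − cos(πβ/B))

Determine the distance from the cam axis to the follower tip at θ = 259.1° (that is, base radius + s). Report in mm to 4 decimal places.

seg 1 [0°–73.9°] dwell: s stays 0.0000
seg 2 [73.9°–114.4°] uniform, h=20: full span → s += 20 → s = 20.0000
seg 3 [114.4°–141.9°] simple-harmonic, h=-19: full span → s += -19 → s = 1.0000
seg 4 [141.9°–261.8°] uniform, h=21: θ=259.1° here. β=117.2, B=119.9. 21·117.2/119.9 = 20.5271 → s = 21.5271
radial distance = base radius + s = 43 + 21.5271 = 64.5271

64.5271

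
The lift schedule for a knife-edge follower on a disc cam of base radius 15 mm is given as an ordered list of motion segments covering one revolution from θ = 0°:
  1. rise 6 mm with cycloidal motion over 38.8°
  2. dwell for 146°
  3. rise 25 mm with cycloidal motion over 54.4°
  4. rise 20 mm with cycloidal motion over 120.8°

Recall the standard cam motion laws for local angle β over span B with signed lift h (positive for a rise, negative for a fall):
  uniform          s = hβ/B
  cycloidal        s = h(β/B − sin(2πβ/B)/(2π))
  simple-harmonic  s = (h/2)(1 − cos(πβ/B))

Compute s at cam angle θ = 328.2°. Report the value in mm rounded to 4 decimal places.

seg 1 [0°–38.8°] cycloidal, h=6: full span → s += 6 → s = 6.0000
seg 2 [38.8°–184.8°] dwell: s stays 6.0000
seg 3 [184.8°–239.2°] cycloidal, h=25: full span → s += 25 → s = 31.0000
seg 4 [239.2°–360°] cycloidal, h=20: θ=328.2° here. β=89, B=120.8. 20·(0.7368 − sin(2π·0.7368)/(2π)) = 17.9072 → s = 48.9072

48.9072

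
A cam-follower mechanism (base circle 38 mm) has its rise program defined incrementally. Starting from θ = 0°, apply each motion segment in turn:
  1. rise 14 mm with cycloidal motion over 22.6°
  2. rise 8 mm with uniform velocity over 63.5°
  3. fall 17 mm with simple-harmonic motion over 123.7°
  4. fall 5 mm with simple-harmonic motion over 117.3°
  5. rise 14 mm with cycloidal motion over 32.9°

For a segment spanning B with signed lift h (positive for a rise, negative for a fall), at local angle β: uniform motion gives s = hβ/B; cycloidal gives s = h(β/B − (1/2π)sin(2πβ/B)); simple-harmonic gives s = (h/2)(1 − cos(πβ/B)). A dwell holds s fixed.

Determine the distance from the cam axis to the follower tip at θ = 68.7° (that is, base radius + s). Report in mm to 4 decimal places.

seg 1 [0°–22.6°] cycloidal, h=14: full span → s += 14 → s = 14.0000
seg 2 [22.6°–86.1°] uniform, h=8: θ=68.7° here. β=46.1, B=63.5. 8·46.1/63.5 = 5.8079 → s = 19.8079
radial distance = base radius + s = 38 + 19.8079 = 57.8079

57.8079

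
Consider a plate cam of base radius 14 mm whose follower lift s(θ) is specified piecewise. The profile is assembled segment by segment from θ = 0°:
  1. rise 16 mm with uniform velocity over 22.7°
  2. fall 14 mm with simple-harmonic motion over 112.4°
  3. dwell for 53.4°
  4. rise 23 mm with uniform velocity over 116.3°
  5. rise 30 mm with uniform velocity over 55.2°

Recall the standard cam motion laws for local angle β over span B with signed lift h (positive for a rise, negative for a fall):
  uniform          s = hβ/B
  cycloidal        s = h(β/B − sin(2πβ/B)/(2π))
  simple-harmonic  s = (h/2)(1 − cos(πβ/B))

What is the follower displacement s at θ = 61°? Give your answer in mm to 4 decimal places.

seg 1 [0°–22.7°] uniform, h=16: full span → s += 16 → s = 16.0000
seg 2 [22.7°–135.1°] simple-harmonic, h=-14: θ=61° here. β=38.3, B=112.4. -14/2·(1 − cos(π·0.3407)) = -3.6421 → s = 12.3579

12.3579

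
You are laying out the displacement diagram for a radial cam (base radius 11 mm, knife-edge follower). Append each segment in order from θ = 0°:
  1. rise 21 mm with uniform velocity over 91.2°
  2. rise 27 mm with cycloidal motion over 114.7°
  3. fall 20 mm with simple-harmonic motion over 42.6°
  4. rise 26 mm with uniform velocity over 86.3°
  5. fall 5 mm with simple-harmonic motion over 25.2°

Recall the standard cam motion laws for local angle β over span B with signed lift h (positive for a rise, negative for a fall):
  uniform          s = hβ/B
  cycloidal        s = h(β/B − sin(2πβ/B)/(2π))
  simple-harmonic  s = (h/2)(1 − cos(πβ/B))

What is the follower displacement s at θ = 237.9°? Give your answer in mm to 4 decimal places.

seg 1 [0°–91.2°] uniform, h=21: full span → s += 21 → s = 21.0000
seg 2 [91.2°–205.9°] cycloidal, h=27: full span → s += 27 → s = 48.0000
seg 3 [205.9°–248.5°] simple-harmonic, h=-20: θ=237.9° here. β=32, B=42.6. -20/2·(1 − cos(π·0.7512)) = -17.0971 → s = 30.9029

30.9029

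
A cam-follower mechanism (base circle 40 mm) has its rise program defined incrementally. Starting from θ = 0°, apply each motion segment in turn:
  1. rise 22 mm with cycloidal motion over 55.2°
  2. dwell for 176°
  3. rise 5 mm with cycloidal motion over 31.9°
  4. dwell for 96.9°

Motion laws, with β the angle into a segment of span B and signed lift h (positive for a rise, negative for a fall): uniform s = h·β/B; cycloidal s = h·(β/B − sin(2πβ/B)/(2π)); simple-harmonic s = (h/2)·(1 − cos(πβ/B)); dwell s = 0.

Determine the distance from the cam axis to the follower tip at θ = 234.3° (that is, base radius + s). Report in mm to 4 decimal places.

seg 1 [0°–55.2°] cycloidal, h=22: full span → s += 22 → s = 22.0000
seg 2 [55.2°–231.2°] dwell: s stays 22.0000
seg 3 [231.2°–263.1°] cycloidal, h=5: θ=234.3° here. β=3.1, B=31.9. 5·(0.0972 − sin(2π·0.0972)/(2π)) = 0.0296 → s = 22.0296
radial distance = base radius + s = 40 + 22.0296 = 62.0296

62.0296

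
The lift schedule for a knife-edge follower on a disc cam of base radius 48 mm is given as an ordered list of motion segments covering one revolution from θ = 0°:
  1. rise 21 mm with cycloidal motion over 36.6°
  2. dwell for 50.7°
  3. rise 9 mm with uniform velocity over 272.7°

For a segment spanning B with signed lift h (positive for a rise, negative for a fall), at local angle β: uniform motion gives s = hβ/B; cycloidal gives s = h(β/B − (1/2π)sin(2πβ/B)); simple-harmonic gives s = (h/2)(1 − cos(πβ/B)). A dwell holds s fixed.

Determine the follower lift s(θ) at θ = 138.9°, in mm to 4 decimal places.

seg 1 [0°–36.6°] cycloidal, h=21: full span → s += 21 → s = 21.0000
seg 2 [36.6°–87.3°] dwell: s stays 21.0000
seg 3 [87.3°–360°] uniform, h=9: θ=138.9° here. β=51.6, B=272.7. 9·51.6/272.7 = 1.7030 → s = 22.7030

22.7030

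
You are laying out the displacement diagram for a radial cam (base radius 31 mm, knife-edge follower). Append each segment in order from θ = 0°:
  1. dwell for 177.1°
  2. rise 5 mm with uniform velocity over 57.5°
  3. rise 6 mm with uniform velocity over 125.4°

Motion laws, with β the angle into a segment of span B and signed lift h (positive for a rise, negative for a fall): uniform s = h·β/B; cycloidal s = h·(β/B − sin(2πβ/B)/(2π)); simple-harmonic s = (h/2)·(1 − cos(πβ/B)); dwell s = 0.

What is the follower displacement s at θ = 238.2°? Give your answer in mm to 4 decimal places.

seg 1 [0°–177.1°] dwell: s stays 0.0000
seg 2 [177.1°–234.6°] uniform, h=5: full span → s += 5 → s = 5.0000
seg 3 [234.6°–360°] uniform, h=6: θ=238.2° here. β=3.6, B=125.4. 6·3.6/125.4 = 0.1722 → s = 5.1722

5.1722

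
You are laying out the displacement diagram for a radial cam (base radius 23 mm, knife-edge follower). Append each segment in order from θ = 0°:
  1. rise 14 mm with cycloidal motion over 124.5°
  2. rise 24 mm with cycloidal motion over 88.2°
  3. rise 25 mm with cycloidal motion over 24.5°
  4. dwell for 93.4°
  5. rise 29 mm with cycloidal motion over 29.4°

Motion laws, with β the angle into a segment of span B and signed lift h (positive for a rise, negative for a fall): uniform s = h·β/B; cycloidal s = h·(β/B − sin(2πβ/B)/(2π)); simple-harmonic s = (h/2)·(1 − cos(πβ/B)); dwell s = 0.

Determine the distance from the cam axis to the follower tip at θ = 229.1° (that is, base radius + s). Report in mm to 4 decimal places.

seg 1 [0°–124.5°] cycloidal, h=14: full span → s += 14 → s = 14.0000
seg 2 [124.5°–212.7°] cycloidal, h=24: full span → s += 24 → s = 38.0000
seg 3 [212.7°–237.2°] cycloidal, h=25: θ=229.1° here. β=16.4, B=24.5. 25·(0.6694 − sin(2π·0.6694)/(2π)) = 20.2140 → s = 58.2140
radial distance = base radius + s = 23 + 58.2140 = 81.2140

81.2140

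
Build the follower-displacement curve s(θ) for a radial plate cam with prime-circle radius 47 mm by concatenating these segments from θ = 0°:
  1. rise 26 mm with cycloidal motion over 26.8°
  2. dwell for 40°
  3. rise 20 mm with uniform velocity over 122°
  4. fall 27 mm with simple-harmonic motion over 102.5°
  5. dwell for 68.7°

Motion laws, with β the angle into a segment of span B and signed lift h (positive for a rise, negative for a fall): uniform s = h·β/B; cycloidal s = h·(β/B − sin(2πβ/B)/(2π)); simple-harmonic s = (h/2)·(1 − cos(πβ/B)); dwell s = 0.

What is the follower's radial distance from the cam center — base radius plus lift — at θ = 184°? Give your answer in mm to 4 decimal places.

seg 1 [0°–26.8°] cycloidal, h=26: full span → s += 26 → s = 26.0000
seg 2 [26.8°–66.8°] dwell: s stays 26.0000
seg 3 [66.8°–188.8°] uniform, h=20: θ=184° here. β=117.2, B=122. 20·117.2/122 = 19.2131 → s = 45.2131
radial distance = base radius + s = 47 + 45.2131 = 92.2131

92.2131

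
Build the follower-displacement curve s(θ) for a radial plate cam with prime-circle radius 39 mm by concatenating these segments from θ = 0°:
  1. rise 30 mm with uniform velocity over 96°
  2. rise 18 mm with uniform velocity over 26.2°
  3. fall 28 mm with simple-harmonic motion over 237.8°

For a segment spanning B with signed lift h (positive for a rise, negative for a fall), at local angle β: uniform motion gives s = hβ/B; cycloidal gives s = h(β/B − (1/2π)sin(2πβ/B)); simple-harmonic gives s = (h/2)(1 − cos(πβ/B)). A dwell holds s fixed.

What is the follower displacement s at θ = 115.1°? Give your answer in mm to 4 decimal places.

seg 1 [0°–96°] uniform, h=30: full span → s += 30 → s = 30.0000
seg 2 [96°–122.2°] uniform, h=18: θ=115.1° here. β=19.1, B=26.2. 18·19.1/26.2 = 13.1221 → s = 43.1221

43.1221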